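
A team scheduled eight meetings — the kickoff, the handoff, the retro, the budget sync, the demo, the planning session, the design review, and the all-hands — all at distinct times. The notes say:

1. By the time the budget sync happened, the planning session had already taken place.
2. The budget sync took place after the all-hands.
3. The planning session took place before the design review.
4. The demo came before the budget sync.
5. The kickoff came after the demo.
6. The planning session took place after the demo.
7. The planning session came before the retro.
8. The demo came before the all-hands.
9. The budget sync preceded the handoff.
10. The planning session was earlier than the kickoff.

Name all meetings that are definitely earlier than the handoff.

the all-hands, the budget sync, the demo, the planning session

Directly stated before the handoff: the budget sync.
The all-hands reaches the handoff via the all-hands → the budget sync → the handoff.
The demo reaches the handoff via the demo → the budget sync → the handoff.
The planning session reaches the handoff via the planning session → the budget sync → the handoff.
No chain forces the retro (or any of the others) ahead of the handoff.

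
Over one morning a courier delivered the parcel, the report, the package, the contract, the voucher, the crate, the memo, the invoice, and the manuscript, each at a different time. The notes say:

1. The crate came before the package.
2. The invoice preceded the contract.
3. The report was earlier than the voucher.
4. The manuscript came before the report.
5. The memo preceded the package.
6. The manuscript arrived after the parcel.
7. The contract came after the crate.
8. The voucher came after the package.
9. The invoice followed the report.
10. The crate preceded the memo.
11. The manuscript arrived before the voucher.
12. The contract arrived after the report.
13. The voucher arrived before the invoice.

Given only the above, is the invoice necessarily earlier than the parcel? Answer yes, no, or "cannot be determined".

no

Tracing the constraints gives the parcel → the manuscript → the voucher → the invoice, so the parcel must come before the invoice.
That means the invoice cannot be before the parcel.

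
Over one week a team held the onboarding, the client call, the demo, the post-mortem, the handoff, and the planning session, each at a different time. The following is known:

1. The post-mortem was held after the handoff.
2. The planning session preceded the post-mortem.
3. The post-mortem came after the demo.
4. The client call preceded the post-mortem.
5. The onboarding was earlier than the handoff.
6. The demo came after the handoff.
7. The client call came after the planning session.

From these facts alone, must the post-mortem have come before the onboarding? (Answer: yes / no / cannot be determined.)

Tracing the constraints gives the onboarding → the handoff → the post-mortem, so the onboarding must come before the post-mortem.
That means the post-mortem cannot be before the onboarding.

no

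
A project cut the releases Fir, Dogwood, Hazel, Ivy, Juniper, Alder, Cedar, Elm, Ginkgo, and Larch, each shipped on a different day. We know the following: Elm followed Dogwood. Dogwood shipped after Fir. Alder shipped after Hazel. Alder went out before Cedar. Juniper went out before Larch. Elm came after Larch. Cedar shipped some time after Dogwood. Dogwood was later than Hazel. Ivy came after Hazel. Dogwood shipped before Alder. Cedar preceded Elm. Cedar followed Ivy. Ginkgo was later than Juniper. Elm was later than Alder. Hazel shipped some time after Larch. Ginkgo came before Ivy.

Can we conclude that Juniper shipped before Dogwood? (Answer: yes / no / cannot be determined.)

yes

Chain the constraints: Juniper → Larch → Hazel → Dogwood. Each link is directly stated, so Juniper comes before Dogwood.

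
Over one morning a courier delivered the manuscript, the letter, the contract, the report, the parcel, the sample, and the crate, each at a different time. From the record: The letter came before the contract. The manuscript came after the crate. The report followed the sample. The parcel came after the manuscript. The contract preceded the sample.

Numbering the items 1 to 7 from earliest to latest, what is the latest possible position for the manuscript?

The manuscript must come before the parcel — 1 item forced after it.
Everything else can be placed before the manuscript in some valid order, so the manuscript can sit as late as position 7 − 1 = 6.

6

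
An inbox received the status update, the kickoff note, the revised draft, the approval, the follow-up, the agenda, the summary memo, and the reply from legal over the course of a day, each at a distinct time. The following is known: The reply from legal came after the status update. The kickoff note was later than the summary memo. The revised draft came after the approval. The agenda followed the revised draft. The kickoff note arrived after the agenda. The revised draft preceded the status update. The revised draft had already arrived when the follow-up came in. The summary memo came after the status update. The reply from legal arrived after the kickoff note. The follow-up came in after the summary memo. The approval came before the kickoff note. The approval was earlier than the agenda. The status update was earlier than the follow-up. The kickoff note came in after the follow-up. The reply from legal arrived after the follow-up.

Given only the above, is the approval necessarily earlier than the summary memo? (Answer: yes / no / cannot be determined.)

yes

Chain the constraints: the approval → the revised draft → the status update → the summary memo. Each link is directly stated, so the approval comes before the summary memo.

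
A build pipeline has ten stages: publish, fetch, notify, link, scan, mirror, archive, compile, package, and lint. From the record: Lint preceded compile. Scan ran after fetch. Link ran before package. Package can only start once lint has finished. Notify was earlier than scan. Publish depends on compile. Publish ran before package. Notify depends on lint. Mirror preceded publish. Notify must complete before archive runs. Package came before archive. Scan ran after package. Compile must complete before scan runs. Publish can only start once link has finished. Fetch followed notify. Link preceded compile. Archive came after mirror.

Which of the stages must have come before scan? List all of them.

Directly stated before scan: compile, fetch, notify, and package.
Link reaches scan via link → package → scan.
Lint reaches scan via lint → notify → scan.
Mirror reaches scan via mirror → publish → package → scan.
Likewise publish reaches scan by chaining the stated constraints.
No chain forces archive ahead of scan.

compile, fetch, link, lint, mirror, notify, package, publish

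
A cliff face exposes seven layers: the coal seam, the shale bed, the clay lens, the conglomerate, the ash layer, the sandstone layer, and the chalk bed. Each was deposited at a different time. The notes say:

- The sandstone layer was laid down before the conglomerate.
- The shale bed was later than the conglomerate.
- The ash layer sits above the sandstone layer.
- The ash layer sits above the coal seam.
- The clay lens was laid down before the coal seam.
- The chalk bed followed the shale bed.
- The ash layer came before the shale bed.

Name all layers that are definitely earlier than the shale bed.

the ash layer, the clay lens, the coal seam, the conglomerate, the sandstone layer

Directly stated before the shale bed: the ash layer and the conglomerate.
The clay lens reaches the shale bed via the clay lens → the coal seam → the ash layer → the shale bed.
The coal seam reaches the shale bed via the coal seam → the ash layer → the shale bed.
The sandstone layer reaches the shale bed via the sandstone layer → the ash layer → the shale bed.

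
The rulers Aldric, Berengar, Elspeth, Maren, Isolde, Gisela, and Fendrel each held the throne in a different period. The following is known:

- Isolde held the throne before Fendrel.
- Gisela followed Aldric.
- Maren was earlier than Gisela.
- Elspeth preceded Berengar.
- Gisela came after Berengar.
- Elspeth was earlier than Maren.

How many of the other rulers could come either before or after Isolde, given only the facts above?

5

Forced after Isolde: Fendrel.
That leaves Aldric, Berengar, Elspeth, Gisela, and Maren with no forced order relative to Isolde — 5.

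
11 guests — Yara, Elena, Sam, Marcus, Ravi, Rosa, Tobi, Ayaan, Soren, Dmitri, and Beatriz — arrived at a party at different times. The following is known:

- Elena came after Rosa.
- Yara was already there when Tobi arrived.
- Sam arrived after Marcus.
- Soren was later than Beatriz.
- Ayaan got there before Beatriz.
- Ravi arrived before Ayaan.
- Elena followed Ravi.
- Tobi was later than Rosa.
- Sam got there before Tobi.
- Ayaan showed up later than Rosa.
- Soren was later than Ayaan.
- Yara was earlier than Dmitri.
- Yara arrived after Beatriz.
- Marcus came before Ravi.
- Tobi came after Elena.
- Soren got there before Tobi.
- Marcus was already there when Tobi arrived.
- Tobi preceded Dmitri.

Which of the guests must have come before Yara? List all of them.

Directly stated before Yara: Beatriz.
Ayaan reaches Yara via Ayaan → Beatriz → Yara.
Marcus reaches Yara via Marcus → Ravi → Ayaan → Beatriz → Yara.
Ravi reaches Yara via Ravi → Ayaan → Beatriz → Yara.
Likewise Rosa reaches Yara by chaining the stated constraints.

Ayaan, Beatriz, Marcus, Ravi, Rosa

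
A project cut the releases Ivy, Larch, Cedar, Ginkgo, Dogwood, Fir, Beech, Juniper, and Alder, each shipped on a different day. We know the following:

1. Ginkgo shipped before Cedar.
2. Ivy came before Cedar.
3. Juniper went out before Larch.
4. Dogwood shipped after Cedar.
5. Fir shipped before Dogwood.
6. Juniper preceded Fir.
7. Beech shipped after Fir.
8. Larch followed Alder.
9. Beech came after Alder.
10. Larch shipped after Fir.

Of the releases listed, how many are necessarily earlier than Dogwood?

Directly stated before Dogwood: Cedar and Fir.
Ginkgo reaches Dogwood via Ginkgo → Cedar → Dogwood.
Ivy reaches Dogwood via Ivy → Cedar → Dogwood.
Juniper reaches Dogwood via Juniper → Fir → Dogwood.
That's Cedar, Fir, Ginkgo, Ivy, and Juniper — 5 in all.

5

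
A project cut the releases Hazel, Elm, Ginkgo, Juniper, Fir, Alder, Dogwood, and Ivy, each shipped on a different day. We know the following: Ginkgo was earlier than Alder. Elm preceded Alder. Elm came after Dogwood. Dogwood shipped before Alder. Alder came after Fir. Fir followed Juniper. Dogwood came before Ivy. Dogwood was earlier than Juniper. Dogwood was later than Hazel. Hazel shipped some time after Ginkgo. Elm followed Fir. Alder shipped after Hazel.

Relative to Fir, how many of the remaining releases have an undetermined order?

1

Forced before Fir: Dogwood, Ginkgo, Hazel, and Juniper; forced after Fir: Alder and Elm.
That leaves Ivy with no forced order relative to Fir — 1.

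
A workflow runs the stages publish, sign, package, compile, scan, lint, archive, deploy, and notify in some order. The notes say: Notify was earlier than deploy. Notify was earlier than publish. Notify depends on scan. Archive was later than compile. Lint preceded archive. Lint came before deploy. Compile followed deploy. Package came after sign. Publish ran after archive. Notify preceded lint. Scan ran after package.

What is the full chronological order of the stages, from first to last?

sign, package, scan, notify, lint, deploy, compile, archive, publish

The constraints fix every adjacent pair, so only one ordering works:
sign → package → scan → notify → lint → deploy → compile → archive → publish.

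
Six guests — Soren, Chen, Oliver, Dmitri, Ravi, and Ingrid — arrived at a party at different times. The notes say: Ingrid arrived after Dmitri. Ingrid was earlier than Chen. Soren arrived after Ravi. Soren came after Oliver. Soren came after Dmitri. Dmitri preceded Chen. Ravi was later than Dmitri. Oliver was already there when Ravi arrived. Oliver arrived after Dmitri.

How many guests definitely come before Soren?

3

Directly stated before Soren: Dmitri, Oliver, and Ravi.
That's Dmitri, Oliver, and Ravi — 3 in all.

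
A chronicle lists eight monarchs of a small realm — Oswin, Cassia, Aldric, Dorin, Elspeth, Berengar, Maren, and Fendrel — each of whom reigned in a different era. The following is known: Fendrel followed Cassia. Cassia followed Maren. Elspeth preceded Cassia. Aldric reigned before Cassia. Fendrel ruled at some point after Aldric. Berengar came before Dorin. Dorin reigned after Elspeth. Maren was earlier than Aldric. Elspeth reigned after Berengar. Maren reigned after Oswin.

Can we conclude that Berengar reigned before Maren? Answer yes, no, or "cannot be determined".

No chain of stated constraints runs from Berengar to Maren, and none runs from Maren to Berengar either.
So the relative order of Berengar and Maren is not fixed by the given facts.

cannot be determined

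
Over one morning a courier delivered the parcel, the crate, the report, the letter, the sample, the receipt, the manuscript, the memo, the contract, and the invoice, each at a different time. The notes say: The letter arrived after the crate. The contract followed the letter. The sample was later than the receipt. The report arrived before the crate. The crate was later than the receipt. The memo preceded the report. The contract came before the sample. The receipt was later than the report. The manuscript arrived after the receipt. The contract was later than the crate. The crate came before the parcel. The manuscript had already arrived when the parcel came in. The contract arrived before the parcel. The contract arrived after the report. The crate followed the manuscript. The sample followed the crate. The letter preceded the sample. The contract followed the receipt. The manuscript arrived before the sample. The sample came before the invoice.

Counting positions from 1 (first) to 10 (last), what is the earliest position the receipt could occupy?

3

The memo and the report must both come before the receipt — 2 forced predecessors.
Nothing else is forced ahead of the receipt, so its earliest slot is position 2 + 1 = 3.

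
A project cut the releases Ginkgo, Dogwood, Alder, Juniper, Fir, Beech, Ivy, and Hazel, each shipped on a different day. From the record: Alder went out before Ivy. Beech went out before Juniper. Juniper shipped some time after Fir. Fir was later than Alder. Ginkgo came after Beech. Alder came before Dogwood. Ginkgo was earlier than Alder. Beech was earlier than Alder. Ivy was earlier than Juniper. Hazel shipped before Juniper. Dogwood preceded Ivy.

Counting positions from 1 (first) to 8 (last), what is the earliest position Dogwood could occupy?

4

Alder, Beech, and Ginkgo must all come before Dogwood — 3 forced predecessors.
Nothing else is forced ahead of Dogwood, so its earliest slot is position 3 + 1 = 4.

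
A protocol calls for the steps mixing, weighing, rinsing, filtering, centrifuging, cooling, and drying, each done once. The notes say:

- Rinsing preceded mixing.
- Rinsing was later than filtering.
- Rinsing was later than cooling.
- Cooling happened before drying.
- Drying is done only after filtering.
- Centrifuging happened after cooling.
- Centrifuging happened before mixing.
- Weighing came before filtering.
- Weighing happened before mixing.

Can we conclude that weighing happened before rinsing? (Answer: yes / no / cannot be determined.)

yes

Chain the constraints: weighing → filtering → rinsing. Each link is directly stated, so weighing comes before rinsing.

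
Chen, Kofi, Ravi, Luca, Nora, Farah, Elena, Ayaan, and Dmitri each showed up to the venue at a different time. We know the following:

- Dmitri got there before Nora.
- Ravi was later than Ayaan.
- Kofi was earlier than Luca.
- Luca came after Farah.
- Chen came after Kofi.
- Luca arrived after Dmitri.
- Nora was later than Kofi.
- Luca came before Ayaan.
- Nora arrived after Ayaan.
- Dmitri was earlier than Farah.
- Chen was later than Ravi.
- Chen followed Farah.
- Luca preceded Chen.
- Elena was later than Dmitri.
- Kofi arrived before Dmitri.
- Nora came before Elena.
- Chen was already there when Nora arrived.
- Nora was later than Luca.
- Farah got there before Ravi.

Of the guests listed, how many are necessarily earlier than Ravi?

Directly stated before Ravi: Ayaan and Farah.
Dmitri reaches Ravi via Dmitri → Farah → Ravi.
Kofi reaches Ravi via Kofi → Dmitri → Farah → Ravi.
Luca reaches Ravi via Luca → Ayaan → Ravi.
That's Ayaan, Dmitri, Farah, Kofi, and Luca — 5 in all.

5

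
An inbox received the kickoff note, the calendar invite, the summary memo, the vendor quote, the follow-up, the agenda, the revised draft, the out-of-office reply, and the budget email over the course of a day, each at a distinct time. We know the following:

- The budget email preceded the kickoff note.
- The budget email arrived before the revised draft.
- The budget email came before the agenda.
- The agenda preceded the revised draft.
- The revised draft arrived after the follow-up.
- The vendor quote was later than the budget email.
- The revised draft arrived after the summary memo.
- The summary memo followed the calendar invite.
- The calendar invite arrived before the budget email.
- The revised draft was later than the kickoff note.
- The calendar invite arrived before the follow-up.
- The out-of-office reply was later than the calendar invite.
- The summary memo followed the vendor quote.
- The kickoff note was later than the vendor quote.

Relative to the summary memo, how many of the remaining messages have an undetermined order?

4

Forced before the summary memo: the budget email, the calendar invite, and the vendor quote; forced after the summary memo: the revised draft.
That leaves the agenda, the follow-up, the kickoff note, and the out-of-office reply with no forced order relative to the summary memo — 4.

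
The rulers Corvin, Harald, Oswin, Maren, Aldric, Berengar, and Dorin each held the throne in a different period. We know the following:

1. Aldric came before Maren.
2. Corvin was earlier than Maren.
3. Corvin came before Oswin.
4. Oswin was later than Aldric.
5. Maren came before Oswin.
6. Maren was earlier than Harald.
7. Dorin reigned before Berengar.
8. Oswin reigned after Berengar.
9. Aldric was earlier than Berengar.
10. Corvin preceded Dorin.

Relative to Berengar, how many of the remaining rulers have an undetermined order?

Forced before Berengar: Aldric, Corvin, and Dorin; forced after Berengar: Oswin.
That leaves Harald and Maren with no forced order relative to Berengar — 2.

2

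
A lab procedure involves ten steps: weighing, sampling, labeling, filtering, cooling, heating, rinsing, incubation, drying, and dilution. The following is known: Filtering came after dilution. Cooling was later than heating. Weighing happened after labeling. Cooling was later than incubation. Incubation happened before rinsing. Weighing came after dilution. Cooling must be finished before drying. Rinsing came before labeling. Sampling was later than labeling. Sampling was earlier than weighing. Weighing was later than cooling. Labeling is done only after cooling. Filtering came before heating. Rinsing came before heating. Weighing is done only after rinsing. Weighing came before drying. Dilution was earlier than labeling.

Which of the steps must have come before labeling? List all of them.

cooling, dilution, filtering, heating, incubation, rinsing

Directly stated before labeling: cooling, dilution, and rinsing.
Filtering reaches labeling via filtering → heating → cooling → labeling.
Heating reaches labeling via heating → cooling → labeling.
Incubation reaches labeling via incubation → cooling → labeling.
No chain forces sampling (or any of the others) ahead of labeling.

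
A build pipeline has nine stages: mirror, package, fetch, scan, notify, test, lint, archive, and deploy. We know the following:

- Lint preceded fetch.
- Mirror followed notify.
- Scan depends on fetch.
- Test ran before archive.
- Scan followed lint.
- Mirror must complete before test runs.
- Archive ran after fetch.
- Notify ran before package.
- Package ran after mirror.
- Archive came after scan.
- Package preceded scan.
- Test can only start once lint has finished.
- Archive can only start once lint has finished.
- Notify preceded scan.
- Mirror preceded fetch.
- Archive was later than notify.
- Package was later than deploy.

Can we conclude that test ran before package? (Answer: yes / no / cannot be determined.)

No chain of stated constraints runs from test to package, and none runs from package to test either.
So the relative order of test and package is not fixed by the given facts.

cannot be determined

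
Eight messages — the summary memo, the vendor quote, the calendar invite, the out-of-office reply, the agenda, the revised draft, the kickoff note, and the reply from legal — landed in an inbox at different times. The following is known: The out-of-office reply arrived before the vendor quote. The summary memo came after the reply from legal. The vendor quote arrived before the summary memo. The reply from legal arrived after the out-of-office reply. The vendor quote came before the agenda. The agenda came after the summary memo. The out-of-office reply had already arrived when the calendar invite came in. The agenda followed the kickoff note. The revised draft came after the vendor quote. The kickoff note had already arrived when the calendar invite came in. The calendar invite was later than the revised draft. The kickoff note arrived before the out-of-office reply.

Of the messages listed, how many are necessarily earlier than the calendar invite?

Directly stated before the calendar invite: the kickoff note, the out-of-office reply, and the revised draft.
The vendor quote reaches the calendar invite via the vendor quote → the revised draft → the calendar invite.
No chain forces the summary memo (or any of the others) ahead of the calendar invite.
That's the kickoff note, the out-of-office reply, the revised draft, and the vendor quote — 4 in all.

4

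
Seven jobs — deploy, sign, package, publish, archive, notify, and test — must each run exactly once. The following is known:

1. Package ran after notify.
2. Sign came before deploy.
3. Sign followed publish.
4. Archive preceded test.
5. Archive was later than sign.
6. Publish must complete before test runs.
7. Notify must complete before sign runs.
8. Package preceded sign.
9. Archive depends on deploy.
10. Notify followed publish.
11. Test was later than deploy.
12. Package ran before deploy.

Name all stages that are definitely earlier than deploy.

notify, package, publish, sign

Directly stated before deploy: package and sign.
Notify reaches deploy via notify → sign → deploy.
Publish reaches deploy via publish → sign → deploy.
No chain forces test (or any of the others) ahead of deploy.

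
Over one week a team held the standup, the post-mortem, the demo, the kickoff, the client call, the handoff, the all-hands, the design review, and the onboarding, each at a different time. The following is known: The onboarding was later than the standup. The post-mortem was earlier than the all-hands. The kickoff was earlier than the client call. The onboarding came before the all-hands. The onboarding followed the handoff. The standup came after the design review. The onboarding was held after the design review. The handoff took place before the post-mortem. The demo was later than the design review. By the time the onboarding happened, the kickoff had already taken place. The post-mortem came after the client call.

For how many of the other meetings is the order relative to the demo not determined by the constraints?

Forced before the demo: the design review.
That leaves the all-hands, the client call, the handoff, the kickoff, the onboarding, the post-mortem, and the standup with no forced order relative to the demo — 7.

7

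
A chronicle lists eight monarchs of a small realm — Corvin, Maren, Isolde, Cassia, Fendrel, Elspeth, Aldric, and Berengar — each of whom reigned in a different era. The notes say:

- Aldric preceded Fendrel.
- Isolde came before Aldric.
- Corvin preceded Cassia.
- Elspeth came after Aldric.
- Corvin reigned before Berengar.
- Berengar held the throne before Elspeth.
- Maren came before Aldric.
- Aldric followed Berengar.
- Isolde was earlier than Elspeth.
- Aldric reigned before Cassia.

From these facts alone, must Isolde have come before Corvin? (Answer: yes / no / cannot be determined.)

cannot be determined

No chain of stated constraints runs from Isolde to Corvin, and none runs from Corvin to Isolde either.
So the relative order of Isolde and Corvin is not fixed by the given facts.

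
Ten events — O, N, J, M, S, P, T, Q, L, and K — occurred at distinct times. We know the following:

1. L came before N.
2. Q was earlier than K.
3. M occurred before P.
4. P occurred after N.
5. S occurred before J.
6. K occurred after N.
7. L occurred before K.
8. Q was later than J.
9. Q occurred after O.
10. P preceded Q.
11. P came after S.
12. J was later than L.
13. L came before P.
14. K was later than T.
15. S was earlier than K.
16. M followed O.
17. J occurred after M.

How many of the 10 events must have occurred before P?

5

Directly stated before P: L, M, N, and S.
O reaches P via O → M → P.
That's L, M, N, O, and S — 5 in all.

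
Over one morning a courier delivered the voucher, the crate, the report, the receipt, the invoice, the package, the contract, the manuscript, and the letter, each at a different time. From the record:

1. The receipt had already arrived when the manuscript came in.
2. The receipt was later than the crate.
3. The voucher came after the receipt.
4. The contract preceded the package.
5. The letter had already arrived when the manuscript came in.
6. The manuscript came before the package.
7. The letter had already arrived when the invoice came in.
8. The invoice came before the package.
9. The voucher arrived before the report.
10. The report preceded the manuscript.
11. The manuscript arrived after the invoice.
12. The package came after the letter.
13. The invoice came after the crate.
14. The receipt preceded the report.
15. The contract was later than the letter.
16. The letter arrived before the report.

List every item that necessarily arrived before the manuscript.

the crate, the invoice, the letter, the receipt, the report, the voucher

Directly stated before the manuscript: the invoice, the letter, the receipt, and the report.
The crate reaches the manuscript via the crate → the receipt → the manuscript.
The voucher reaches the manuscript via the voucher → the report → the manuscript.
No chain forces the contract (or any of the others) ahead of the manuscript.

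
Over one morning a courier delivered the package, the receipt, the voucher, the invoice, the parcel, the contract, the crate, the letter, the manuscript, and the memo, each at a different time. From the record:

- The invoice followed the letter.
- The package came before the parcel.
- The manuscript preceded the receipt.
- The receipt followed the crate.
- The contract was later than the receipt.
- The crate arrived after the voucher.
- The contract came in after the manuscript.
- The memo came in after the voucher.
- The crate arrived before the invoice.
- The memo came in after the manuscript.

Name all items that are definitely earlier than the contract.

Directly stated before the contract: the manuscript and the receipt.
The crate reaches the contract via the crate → the receipt → the contract.
The voucher reaches the contract via the voucher → the crate → the receipt → the contract.

the crate, the manuscript, the receipt, the voucher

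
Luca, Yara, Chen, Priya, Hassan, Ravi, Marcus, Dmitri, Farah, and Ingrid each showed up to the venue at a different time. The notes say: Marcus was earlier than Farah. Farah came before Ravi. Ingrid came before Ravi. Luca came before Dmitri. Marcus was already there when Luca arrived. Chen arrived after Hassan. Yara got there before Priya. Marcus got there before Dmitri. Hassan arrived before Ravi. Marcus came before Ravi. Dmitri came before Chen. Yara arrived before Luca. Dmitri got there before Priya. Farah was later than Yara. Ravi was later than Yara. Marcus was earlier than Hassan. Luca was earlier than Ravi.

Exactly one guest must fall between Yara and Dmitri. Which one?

Tracing the constraints gives Yara → Luca → Dmitri, so Luca sits after Yara and before Dmitri.
No other guest is forced both after Yara and before Dmitri.

Luca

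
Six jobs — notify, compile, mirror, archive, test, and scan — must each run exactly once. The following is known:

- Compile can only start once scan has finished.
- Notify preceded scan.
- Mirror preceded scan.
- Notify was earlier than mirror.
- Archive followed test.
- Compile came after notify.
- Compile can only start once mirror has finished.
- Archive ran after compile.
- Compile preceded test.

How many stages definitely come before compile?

Directly stated before compile: mirror, notify, and scan.
No chain forces test (or any of the others) ahead of compile.
That's mirror, notify, and scan — 3 in all.

3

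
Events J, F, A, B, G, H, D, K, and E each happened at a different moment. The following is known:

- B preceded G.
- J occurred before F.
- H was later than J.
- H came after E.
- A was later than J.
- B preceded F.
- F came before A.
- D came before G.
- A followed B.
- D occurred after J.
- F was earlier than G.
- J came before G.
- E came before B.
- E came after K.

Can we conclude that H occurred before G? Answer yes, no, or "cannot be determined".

cannot be determined

No chain of stated constraints runs from H to G, and none runs from G to H either.
So the relative order of H and G is not fixed by the given facts.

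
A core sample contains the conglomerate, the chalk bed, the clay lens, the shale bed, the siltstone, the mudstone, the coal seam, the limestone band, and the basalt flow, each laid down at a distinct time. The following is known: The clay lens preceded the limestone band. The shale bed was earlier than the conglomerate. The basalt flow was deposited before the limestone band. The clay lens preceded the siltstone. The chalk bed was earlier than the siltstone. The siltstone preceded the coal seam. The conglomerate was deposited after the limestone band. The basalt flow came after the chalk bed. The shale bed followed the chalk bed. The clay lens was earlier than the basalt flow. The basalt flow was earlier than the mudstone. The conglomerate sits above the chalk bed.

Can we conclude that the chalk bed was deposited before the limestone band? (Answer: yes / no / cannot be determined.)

yes

Chain the constraints: the chalk bed → the basalt flow → the limestone band. Each link is directly stated, so the chalk bed comes before the limestone band.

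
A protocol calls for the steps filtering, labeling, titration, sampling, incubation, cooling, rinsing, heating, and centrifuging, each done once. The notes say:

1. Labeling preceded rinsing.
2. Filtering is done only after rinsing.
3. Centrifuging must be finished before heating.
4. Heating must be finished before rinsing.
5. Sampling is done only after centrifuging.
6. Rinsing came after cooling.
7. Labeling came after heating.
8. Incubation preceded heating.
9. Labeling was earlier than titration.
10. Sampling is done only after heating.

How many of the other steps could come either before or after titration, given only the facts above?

4

Forced before titration: centrifuging, heating, incubation, and labeling.
That leaves cooling, filtering, rinsing, and sampling with no forced order relative to titration — 4.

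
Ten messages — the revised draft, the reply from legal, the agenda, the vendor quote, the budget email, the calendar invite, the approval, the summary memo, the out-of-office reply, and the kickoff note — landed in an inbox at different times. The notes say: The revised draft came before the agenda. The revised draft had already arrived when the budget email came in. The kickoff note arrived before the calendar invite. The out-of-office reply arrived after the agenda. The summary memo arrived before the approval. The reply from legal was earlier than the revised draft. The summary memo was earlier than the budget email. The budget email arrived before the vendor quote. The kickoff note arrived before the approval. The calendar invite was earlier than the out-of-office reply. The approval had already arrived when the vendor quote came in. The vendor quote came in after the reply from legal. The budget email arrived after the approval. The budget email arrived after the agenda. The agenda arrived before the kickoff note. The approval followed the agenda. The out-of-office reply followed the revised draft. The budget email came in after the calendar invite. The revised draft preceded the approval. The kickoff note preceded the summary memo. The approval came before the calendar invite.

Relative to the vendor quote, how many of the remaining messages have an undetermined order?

1

Forced before the vendor quote: the agenda, the approval, the budget email, the calendar invite, the kickoff note, the reply from legal, the revised draft, and the summary memo.
That leaves the out-of-office reply with no forced order relative to the vendor quote — 1.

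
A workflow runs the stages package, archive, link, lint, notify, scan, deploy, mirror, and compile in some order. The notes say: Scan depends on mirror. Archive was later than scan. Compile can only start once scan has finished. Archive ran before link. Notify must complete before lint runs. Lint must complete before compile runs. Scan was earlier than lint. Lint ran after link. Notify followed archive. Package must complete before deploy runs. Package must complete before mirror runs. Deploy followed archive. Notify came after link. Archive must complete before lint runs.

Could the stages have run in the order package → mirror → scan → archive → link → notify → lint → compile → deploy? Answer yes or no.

yes

Check each stated constraint against the proposed order — e.g. archive is ahead of deploy; package is ahead of deploy. Every pair is in the required order; nothing is violated.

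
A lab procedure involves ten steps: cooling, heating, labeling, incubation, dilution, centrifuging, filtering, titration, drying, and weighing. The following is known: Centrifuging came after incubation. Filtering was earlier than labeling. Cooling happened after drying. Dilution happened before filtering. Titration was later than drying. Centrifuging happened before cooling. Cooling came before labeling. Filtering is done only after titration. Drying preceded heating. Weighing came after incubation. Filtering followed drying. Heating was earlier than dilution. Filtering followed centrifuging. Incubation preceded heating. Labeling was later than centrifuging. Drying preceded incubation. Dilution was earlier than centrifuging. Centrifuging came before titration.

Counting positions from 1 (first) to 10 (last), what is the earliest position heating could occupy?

Drying and incubation must both come before heating — 2 forced predecessors.
Nothing else is forced ahead of heating, so its earliest slot is position 2 + 1 = 3.

3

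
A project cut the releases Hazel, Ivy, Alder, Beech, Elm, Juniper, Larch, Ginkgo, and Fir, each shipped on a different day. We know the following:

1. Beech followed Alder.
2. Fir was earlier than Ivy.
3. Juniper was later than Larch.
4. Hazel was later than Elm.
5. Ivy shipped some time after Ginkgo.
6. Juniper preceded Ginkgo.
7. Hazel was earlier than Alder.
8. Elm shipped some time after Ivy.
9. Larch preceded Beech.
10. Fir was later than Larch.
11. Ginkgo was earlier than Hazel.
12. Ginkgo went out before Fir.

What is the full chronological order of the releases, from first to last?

The constraints fix every adjacent pair, so only one ordering works:
Larch → Juniper → Ginkgo → Fir → Ivy → Elm → Hazel → Alder → Beech.

Larch, Juniper, Ginkgo, Fir, Ivy, Elm, Hazel, Alder, Beech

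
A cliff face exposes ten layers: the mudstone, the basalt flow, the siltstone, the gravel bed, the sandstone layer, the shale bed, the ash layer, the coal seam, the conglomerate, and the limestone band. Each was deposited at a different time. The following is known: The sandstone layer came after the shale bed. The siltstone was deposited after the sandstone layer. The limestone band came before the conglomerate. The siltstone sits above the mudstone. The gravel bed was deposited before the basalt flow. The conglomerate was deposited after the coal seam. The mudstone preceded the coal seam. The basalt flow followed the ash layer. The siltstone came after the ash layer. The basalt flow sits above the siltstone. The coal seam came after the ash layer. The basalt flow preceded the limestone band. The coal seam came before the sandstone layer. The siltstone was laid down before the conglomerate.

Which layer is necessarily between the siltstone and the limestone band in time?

Tracing the constraints gives the siltstone → the basalt flow → the limestone band, so the basalt flow sits after the siltstone and before the limestone band.
No other layer is forced both after the siltstone and before the limestone band.

the basalt flow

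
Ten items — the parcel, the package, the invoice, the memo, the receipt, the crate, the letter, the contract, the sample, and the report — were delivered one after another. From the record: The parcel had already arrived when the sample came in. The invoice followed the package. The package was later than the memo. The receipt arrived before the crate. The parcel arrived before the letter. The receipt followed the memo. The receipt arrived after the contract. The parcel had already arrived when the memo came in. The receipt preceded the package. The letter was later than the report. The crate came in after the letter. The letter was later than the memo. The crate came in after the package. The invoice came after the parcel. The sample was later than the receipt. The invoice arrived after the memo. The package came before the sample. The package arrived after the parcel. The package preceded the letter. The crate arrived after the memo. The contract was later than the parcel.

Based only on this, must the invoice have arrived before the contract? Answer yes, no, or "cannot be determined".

Tracing the constraints gives the contract → the receipt → the package → the invoice, so the contract must come before the invoice.
That means the invoice cannot be before the contract.

no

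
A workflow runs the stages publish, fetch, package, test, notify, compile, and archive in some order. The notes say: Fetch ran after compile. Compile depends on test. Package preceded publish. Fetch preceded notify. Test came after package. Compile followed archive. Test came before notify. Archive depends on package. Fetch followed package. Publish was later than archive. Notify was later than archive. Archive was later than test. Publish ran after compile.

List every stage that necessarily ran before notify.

archive, compile, fetch, package, test

Directly stated before notify: archive, fetch, and test.
Compile reaches notify via compile → fetch → notify.
Package reaches notify via package → test → notify.
No chain forces publish ahead of notify.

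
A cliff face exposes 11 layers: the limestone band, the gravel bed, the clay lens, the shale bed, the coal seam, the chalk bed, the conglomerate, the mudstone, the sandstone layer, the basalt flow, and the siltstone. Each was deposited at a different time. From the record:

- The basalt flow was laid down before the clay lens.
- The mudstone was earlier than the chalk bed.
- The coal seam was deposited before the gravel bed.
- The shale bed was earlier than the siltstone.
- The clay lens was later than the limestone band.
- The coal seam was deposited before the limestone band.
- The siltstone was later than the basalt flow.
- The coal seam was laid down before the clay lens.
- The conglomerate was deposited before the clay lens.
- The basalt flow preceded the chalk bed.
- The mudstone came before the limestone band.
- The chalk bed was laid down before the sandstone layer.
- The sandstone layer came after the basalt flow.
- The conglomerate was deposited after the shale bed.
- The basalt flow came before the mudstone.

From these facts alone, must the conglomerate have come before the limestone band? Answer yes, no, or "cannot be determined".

No chain of stated constraints runs from the conglomerate to the limestone band, and none runs from the limestone band to the conglomerate either.
So the relative order of the conglomerate and the limestone band is not fixed by the given facts.

cannot be determined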